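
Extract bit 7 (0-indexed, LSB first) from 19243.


0b100101100101011, position 7 = 0

0


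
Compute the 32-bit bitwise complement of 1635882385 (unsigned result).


~0b1100001100000011001010110010001 = 0b10011110011111100110101001101110 = 2659084910 (32-bit unsigned)

2659084910


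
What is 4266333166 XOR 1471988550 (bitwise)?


0b11111110010010110001001111101110 ^ 0b1010111101111001100001101000110 = 0b10101001111101111101000010101000 = 2851590312

2851590312


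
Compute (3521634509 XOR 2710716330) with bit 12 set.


Step 1: 3521634509 ^ 2710716330 = 1886773095
Step 2: 1886773095 | (1 << 12) = 1886773095 | 4096 = 1886773095

1886773095


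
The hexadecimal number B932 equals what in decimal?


B932 hex = 47410 decimal

47410


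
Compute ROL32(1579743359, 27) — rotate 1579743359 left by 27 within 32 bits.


Rotate 0b1011110001010001111100001111111 left by 27 (32-bit) = 0b11111010111100010100011111000011 = 4210116547

4210116547


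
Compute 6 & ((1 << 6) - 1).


6 & 63 = 6

6


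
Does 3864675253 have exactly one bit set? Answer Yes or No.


0b11100110010110100100001110110101. Multiple bits set => No

No


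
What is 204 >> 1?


0b11001100 >> 1 = 0b1100110 = 102

102


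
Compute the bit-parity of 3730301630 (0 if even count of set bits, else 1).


0b11011110010101111110001010111110 has 21 ones => parity 1

1


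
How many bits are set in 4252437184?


0b11111101011101110000101011000000 has 17 set bits

17


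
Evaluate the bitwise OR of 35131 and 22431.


0b1000100100111011 | 0b101011110011111 = 0b1101111110111111 = 57279

57279


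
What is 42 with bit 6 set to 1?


42 | (1 << 6) = 42 | 64 = 106

106


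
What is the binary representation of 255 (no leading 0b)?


255 = 11111111 in binary

11111111


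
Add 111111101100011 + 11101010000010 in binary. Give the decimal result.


111111101100011 + 11101010000010 = 1011100111100101 = 47589

47589


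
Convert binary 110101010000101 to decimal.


110101010000101 in decimal = 27269

27269


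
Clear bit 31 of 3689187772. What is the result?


3689187772 & ~(1 << 31) = 1541704124

1541704124


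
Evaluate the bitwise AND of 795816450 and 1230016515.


0b101111011011110011001000000010 & 0b1001001010100001001000000000011 = 0b1001010000000001000000000010 = 155193346

155193346


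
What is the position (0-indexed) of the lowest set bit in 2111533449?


0b1111101110110110111000110001001. Lowest set bit at position 0

0


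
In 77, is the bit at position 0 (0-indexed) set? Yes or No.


0b1001101, bit 0 = 1. Yes

Yes


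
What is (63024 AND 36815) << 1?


Step 1: 63024 & 36815 = 34304
Step 2: 34304 << 1 = 68608

68608


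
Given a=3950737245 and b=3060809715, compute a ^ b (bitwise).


3950737245 ^ 3060809715 = 1561020590

1561020590


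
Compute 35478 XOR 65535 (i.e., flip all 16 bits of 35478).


35478 ^ 65535 = 30057

30057


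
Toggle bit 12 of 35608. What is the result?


35608 ^ (1 << 12) = 35608 ^ 4096 = 39704

39704


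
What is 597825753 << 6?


0b100011101000100001100011011001 << 6 = 0b100011101000100001100011011001000000 = 38260848192

38260848192


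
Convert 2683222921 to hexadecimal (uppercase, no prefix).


2683222921 = 9FEEBB89 hex

9FEEBB89


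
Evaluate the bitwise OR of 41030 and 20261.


0b1010000001000110 | 0b100111100100101 = 0b1110111101100111 = 61287

61287


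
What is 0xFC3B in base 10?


FC3B hex = 64571 decimal

64571


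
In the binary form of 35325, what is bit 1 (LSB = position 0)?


0b1000100111111101, position 1 = 0

0


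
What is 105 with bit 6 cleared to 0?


105 & ~(1 << 6) = 41

41


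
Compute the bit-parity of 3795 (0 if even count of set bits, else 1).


0b111011010011 has 8 ones => parity 0

0


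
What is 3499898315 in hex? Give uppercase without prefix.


3499898315 = D09C35CB hex

D09C35CB


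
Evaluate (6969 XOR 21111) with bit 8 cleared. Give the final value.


Step 1: 6969 ^ 21111 = 18766
Step 2: 18766 & ~(1 << 8) = 18510

18510


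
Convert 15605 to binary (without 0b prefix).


15605 = 11110011110101 in binary

11110011110101


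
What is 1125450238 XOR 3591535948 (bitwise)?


0b1000011000101010000000111111110 ^ 0b11010110000100100111110101001100 = 0b10010101000001110111110010110010 = 2500295858

2500295858


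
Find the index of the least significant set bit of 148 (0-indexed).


0b10010100. Lowest set bit at position 2

2


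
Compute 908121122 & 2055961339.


0b110110001000001101010000100010 & 0b1111010100010110111101011111011 = 0b110010000000000101000000100010 = 838881314

838881314


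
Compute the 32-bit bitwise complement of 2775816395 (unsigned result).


~0b10100101011100111001100011001011 = 0b1011010100011000110011100110100 = 1519150900 (32-bit unsigned)

1519150900


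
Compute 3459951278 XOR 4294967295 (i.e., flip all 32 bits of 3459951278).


3459951278 ^ 4294967295 = 835016017

835016017


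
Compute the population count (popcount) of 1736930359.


0b1100111100001110111010000110111 has 18 set bits

18


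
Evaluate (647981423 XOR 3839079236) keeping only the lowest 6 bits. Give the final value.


Step 1: 647981423 ^ 3839079236 = 3259816491
Step 2: 3259816491 & 63 = 43

43


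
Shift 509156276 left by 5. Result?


0b11110010110010001101110110100 << 5 = 0b1111001011001000110111011010000000 = 16293000832

16293000832


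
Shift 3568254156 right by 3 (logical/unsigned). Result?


0b11010100101011110011110011001100 >> 3 = 0b11010100101011110011110011001 = 446031769

446031769


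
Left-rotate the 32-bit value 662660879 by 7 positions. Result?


Rotate 0b100111011111110110011100001111 left by 7 (32-bit) = 0b10111111101100111000011110010011 = 3216213907

3216213907


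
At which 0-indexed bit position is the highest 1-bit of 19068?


0b100101001111100. Highest set bit at position 14

14


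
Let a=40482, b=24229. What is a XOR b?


40482 ^ 24229 = 49287

49287


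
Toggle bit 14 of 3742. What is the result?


3742 ^ (1 << 14) = 3742 ^ 16384 = 20126

20126


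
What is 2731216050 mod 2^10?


2731216050 & 1023 = 178

178


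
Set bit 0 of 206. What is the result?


206 | (1 << 0) = 206 | 1 = 207

207


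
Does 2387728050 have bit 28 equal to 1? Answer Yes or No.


0b10001110010100011101011010110010, bit 28 = 0. No

No


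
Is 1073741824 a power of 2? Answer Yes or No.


0b1000000000000000000000000000000. Only one bit set => Yes

Yes


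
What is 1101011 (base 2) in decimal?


1101011 in decimal = 107

107


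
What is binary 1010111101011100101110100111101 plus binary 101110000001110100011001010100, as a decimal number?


1010111101011100101110100111101 + 101110000001110100011001010100 = 10000101101101011010001110010001 = 2243273617

2243273617


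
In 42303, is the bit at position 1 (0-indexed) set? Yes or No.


0b1010010100111111, bit 1 = 1. Yes

Yes


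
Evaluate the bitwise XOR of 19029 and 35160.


0b100101001010101 ^ 0b1000100101011000 = 0b1100001100001101 = 49933

49933


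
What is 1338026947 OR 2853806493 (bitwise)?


0b1001111110000001010101111000011 | 0b10101010000110011010000110011101 = 0b11101111110110011010101111011111 = 4024019935

4024019935


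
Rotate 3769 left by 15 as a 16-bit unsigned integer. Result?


Rotate 0b111010111001 left by 15 (16-bit) = 0b1000011101011100 = 34652

34652


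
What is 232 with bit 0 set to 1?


232 | (1 << 0) = 232 | 1 = 233

233


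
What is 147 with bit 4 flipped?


147 ^ (1 << 4) = 147 ^ 16 = 131

131


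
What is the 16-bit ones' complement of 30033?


30033 ^ 65535 = 35502

35502


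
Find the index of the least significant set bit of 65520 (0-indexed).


0b1111111111110000. Lowest set bit at position 4

4


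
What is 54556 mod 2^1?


54556 & 1 = 0

0


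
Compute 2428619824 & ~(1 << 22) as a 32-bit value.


2428619824 & ~(1 << 22) = 2424425520

2424425520


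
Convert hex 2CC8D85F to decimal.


2CC8D85F hex = 751360095 decimal

751360095


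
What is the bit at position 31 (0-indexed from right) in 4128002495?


0b11110110000011000101000110111111, position 31 = 1

1


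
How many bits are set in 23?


0b10111 has 4 set bits

4


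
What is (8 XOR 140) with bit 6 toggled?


Step 1: 8 ^ 140 = 132
Step 2: 132 ^ (1 << 6) = 132 ^ 64 = 196

196


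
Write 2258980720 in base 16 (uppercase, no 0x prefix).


2258980720 = 86A54F70 hex

86A54F70


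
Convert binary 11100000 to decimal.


11100000 in decimal = 224

224


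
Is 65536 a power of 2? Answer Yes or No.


0b10000000000000000. Only one bit set => Yes

Yes


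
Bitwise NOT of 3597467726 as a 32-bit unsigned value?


~0b11010110011011010000000001001110 = 0b101001100100101111111110110001 = 697499569 (32-bit unsigned)

697499569


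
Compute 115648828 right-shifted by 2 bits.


0b110111001001010100100111100 >> 2 = 0b1101110010010101001001111 = 28912207

28912207


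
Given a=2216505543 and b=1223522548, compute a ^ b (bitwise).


2216505543 ^ 1223522548 = 3438299187

3438299187


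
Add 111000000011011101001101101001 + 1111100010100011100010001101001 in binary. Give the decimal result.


111000000011011101001101101001 + 1111100010100011100010001101001 = 10110100010111111001011111010010 = 3026163666

3026163666


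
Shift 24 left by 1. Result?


0b11000 << 1 = 0b110000 = 48

48


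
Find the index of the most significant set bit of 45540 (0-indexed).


0b1011000111100100. Highest set bit at position 15

15


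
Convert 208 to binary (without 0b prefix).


208 = 11010000 in binary

11010000


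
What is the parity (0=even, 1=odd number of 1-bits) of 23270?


0b101101011100110 has 9 ones => parity 1

1


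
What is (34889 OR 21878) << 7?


Step 1: 34889 | 21878 = 56703
Step 2: 56703 << 7 = 7257984

7257984


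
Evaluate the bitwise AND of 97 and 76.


0b1100001 & 0b1001100 = 0b1000000 = 64

64


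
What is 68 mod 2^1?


68 & 1 = 0

0


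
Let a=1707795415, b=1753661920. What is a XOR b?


1707795415 ^ 1753661920 = 223093303

223093303


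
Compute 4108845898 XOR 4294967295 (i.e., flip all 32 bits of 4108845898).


4108845898 ^ 4294967295 = 186121397

186121397


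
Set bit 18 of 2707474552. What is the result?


2707474552 | (1 << 18) = 2707474552 | 262144 = 2707736696

2707736696


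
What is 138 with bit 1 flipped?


138 ^ (1 << 1) = 138 ^ 2 = 136

136


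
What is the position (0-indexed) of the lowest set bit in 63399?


0b1111011110100111. Lowest set bit at position 0

0


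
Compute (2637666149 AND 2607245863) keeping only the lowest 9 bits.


Step 1: 2637666149 & 2607245863 = 2569470501
Step 2: 2569470501 & 511 = 37

37


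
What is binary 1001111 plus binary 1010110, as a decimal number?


1001111 + 1010110 = 10100101 = 165

165


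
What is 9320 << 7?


0b10010001101000 << 7 = 0b100100011010000000000 = 1192960

1192960


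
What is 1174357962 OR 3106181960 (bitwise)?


0b1000101111111110100011111001010 | 0b10111001001001001001001101001000 = 0b11111101111111111101011111001010 = 4261402570

4261402570


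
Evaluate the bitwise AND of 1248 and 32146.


0b10011100000 & 0b111110110010010 = 0b10010000000 = 1152

1152


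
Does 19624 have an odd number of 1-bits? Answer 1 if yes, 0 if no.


0b100110010101000 has 6 ones => parity 0

0


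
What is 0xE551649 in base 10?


E551649 hex = 240457289 decimal

240457289


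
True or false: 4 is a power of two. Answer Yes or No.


0b100. Only one bit set => Yes

Yes


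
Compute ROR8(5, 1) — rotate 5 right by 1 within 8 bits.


Rotate 0b101 right by 1 (8-bit) = 0b10000010 = 130

130


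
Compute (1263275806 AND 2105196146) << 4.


Step 1: 1263275806 & 2105196146 = 1229458962
Step 2: 1229458962 << 4 = 19671343392

19671343392


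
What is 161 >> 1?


0b10100001 >> 1 = 0b1010000 = 80

80


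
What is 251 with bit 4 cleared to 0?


251 & ~(1 << 4) = 235

235


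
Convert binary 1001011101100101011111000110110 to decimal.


1001011101100101011111000110110 in decimal = 1270005302

1270005302


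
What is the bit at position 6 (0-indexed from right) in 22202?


0b101011010111010, position 6 = 0

0


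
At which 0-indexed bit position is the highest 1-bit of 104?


0b1101000. Highest set bit at position 6

6


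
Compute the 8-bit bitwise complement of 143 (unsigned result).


~0b10001111 = 0b1110000 = 112 (8-bit unsigned)

112


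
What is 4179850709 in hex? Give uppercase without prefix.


4179850709 = F92375D5 hex

F92375D5


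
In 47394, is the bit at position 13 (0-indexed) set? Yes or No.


0b1011100100100010, bit 13 = 1. Yes

Yes


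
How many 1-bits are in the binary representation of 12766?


0b11000111011110 has 9 set bits

9


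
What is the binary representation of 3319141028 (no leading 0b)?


3319141028 = 11000101110101100001001010100100 in binary

11000101110101100001001010100100


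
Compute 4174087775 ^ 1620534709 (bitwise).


0b11111000110010111000011001011111 ^ 0b1100000100101110110010110110101 = 0b10011000010111001110001111101010 = 2556224490

2556224490


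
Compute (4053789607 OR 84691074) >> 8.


Step 1: 4053789607 | 84691074 = 4120898471
Step 2: 4120898471 >> 8 = 16097259

16097259


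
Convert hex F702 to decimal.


F702 hex = 63234 decimal

63234


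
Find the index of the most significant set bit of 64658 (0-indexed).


0b1111110010010010. Highest set bit at position 15

15


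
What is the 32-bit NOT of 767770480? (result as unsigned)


~0b101101110000110011111101110000 = 0b11010010001111001100000010001111 = 3527196815 (32-bit unsigned)

3527196815


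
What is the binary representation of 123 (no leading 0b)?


123 = 1111011 in binary

1111011


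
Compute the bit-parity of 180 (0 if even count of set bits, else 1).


0b10110100 has 4 ones => parity 0

0


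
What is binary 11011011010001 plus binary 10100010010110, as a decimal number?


11011011010001 + 10100010010110 = 101111101100111 = 24423

24423


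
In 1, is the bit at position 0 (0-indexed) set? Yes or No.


0b1, bit 0 = 1. Yes

Yes


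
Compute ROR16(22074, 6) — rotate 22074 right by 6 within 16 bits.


Rotate 0b101011000111010 right by 6 (16-bit) = 0b1110100101011000 = 59736

59736


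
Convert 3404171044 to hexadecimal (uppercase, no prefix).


3404171044 = CAE78724 hex

CAE78724


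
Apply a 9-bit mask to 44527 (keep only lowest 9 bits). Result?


44527 & 511 = 495

495


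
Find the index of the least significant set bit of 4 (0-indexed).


0b100. Lowest set bit at position 2

2


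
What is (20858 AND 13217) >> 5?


Step 1: 20858 & 13217 = 4384
Step 2: 4384 >> 5 = 137

137


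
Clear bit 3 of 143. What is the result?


143 & ~(1 << 3) = 135

135


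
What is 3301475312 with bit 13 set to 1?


3301475312 | (1 << 13) = 3301475312 | 8192 = 3301483504

3301483504


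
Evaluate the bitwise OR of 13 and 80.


0b1101 | 0b1010000 = 0b1011101 = 93

93


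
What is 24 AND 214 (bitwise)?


0b11000 & 0b11010110 = 0b10000 = 16

16


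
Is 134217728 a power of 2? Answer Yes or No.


0b1000000000000000000000000000. Only one bit set => Yes

Yes


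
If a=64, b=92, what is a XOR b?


64 ^ 92 = 28

28


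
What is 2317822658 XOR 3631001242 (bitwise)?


0b10001010001001110010101011000010 ^ 0b11011000011011001010111010011010 = 0b1010010010010111000010001011000 = 1380680792

1380680792


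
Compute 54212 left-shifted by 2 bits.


0b1101001111000100 << 2 = 0b110100111100010000 = 216848

216848


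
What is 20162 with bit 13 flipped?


20162 ^ (1 << 13) = 20162 ^ 8192 = 28354

28354


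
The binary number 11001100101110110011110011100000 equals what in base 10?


11001100101110110011110011100000 in decimal = 3434822880

3434822880


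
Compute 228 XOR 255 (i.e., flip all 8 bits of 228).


228 ^ 255 = 27

27


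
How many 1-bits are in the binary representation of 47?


0b101111 has 5 set bits

5


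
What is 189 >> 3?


0b10111101 >> 3 = 0b10111 = 23

23


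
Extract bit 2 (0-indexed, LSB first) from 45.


0b101101, position 2 = 1

1


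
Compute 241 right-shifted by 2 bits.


0b11110001 >> 2 = 0b111100 = 60

60


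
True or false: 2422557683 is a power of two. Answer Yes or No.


0b10010000011001010100101111110011. Multiple bits set => No

No


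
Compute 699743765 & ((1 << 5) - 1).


699743765 & 31 = 21

21


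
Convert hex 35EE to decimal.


35EE hex = 13806 decimal

13806


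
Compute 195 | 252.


0b11000011 | 0b11111100 = 0b11111111 = 255

255


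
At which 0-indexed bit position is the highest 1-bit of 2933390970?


0b10101110110101111111111001111010. Highest set bit at position 31

31


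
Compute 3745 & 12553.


0b111010100001 & 0b11000100001001 = 0b1 = 1

1


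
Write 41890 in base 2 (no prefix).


41890 = 1010001110100010 in binary

1010001110100010


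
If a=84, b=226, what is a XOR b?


84 ^ 226 = 182

182


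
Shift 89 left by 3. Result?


0b1011001 << 3 = 0b1011001000 = 712

712


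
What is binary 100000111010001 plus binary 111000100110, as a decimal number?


100000111010001 + 111000100110 = 100111111110111 = 20471

20471


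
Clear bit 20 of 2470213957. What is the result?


2470213957 & ~(1 << 20) = 2469165381

2469165381


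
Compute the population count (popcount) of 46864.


0b1011011100010000 has 7 set bits

7


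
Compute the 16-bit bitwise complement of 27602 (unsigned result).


~0b110101111010010 = 0b1001010000101101 = 37933 (16-bit unsigned)

37933


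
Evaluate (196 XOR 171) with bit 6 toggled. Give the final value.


Step 1: 196 ^ 171 = 111
Step 2: 111 ^ (1 << 6) = 111 ^ 64 = 47

47


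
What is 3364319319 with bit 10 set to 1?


3364319319 | (1 << 10) = 3364319319 | 1024 = 3364320343

3364320343


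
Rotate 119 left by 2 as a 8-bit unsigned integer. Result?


Rotate 0b1110111 left by 2 (8-bit) = 0b11011101 = 221

221


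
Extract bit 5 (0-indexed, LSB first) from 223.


0b11011111, position 5 = 0

0


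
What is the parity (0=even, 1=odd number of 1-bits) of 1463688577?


0b1010111001111100001110110000001 has 16 ones => parity 0

0


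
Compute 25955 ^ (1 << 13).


25955 ^ (1 << 13) = 25955 ^ 8192 = 17763

17763


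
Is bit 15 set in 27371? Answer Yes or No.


0b110101011101011, bit 15 = 0. No

No


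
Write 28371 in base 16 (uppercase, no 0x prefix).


28371 = 6ED3 hex

6ED3


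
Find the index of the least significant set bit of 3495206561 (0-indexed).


0b11010000010101001001111010100001. Lowest set bit at position 0

0


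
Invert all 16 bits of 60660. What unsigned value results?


60660 ^ 65535 = 4875

4875


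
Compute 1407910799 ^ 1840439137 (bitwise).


0b1010011111010110000001110001111 ^ 0b1101101101100101101111101100001 = 0b111110010110011101110011101110 = 1046076654

1046076654


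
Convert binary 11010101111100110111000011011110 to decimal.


11010101111100110111000011011110 in decimal = 3589501150

3589501150


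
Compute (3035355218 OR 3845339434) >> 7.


Step 1: 3035355218 | 3845339434 = 4126931322
Step 2: 4126931322 >> 7 = 32241650

32241650


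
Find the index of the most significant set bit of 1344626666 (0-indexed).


0b1010000001001010101111111101010. Highest set bit at position 30

30


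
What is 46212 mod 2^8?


46212 & 255 = 132

132


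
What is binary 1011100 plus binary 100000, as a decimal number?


1011100 + 100000 = 1111100 = 124

124


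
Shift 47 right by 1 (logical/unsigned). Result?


0b101111 >> 1 = 0b10111 = 23

23


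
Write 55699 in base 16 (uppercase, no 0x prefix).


55699 = D993 hex

D993


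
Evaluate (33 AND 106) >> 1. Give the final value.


Step 1: 33 & 106 = 32
Step 2: 32 >> 1 = 16

16


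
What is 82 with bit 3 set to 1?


82 | (1 << 3) = 82 | 8 = 90

90


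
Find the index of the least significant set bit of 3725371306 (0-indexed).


0b11011110000011001010011110101010. Lowest set bit at position 1

1


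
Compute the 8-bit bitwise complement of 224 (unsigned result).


~0b11100000 = 0b11111 = 31 (8-bit unsigned)

31


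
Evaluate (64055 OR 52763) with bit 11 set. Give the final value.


Step 1: 64055 | 52763 = 65087
Step 2: 65087 | (1 << 11) = 65087 | 2048 = 65087

65087


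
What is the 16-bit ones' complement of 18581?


18581 ^ 65535 = 46954

46954


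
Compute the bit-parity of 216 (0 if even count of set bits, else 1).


0b11011000 has 4 ones => parity 0

0


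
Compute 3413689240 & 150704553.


0b11001011011110001100001110011000 & 0b1000111110111001000110101001 = 0b1000011110001000000110001000 = 142115208

142115208


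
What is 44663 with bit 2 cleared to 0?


44663 & ~(1 << 2) = 44659

44659


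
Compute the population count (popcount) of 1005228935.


0b111011111010101001001110000111 has 18 set bits

18


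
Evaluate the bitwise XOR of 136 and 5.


0b10001000 ^ 0b101 = 0b10001101 = 141

141


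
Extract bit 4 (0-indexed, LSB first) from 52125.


0b1100101110011101, position 4 = 1

1


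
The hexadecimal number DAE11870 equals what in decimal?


DAE11870 hex = 3672184944 decimal

3672184944


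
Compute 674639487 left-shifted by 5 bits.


0b101000001101100010111001111111 << 5 = 0b10100000110110001011100111111100000 = 21588463584

21588463584


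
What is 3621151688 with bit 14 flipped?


3621151688 ^ (1 << 14) = 3621151688 ^ 16384 = 3621135304

3621135304


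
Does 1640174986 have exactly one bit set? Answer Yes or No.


0b1100001110000110001010110001010. Multiple bits set => No

No


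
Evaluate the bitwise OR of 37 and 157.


0b100101 | 0b10011101 = 0b10111101 = 189

189


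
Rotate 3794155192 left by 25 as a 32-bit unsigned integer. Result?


Rotate 0b11100010001001100011011010111000 left by 25 (32-bit) = 0b1110001110001000100110001101101 = 1908690029

1908690029


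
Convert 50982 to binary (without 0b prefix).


50982 = 1100011100100110 in binary

1100011100100110


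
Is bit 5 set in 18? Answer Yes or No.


0b10010, bit 5 = 0. No

No


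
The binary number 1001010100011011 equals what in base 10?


1001010100011011 in decimal = 38171

38171


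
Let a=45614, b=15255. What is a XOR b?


45614 ^ 15255 = 35257

35257


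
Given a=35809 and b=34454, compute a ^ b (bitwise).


35809 ^ 34454 = 3447

3447


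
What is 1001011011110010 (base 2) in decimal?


1001011011110010 in decimal = 38642

38642


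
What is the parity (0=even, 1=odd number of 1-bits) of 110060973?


0b110100011110110010110101101 has 16 ones => parity 0

0


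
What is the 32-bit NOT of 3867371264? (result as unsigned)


~0b11100110100000110110011100000000 = 0b11001011111001001100011111111 = 427596031 (32-bit unsigned)

427596031


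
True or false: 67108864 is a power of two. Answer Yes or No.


0b100000000000000000000000000. Only one bit set => Yes

Yes


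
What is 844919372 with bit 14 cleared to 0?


844919372 & ~(1 << 14) = 844902988

844902988


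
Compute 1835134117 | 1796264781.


0b1101101011000011110110010100101 | 0b1101011000100001101001101001101 = 0b1101111011100011111111111101101 = 1869742061

1869742061


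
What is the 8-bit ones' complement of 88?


88 ^ 255 = 167

167


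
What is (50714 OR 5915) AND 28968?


Step 1: 50714 | 5915 = 55067
Step 2: 55067 & 28968 = 20744

20744


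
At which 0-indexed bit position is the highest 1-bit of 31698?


0b111101111010010. Highest set bit at position 14

14


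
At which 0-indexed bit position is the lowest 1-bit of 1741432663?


0b1100111110011000010011101010111. Lowest set bit at position 0

0


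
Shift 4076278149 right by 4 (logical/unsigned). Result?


0b11110010111101110001000110000101 >> 4 = 0b1111001011110111000100011000 = 254767384

254767384


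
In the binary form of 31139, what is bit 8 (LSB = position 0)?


0b111100110100011, position 8 = 1

1


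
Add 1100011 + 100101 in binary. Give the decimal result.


1100011 + 100101 = 10001000 = 136

136


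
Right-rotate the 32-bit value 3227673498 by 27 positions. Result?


Rotate 0b11000000011000100110001110011010 right by 27 (32-bit) = 0b1100010011000111001101011000 = 206336856

206336856


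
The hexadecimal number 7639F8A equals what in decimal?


7639F8A hex = 123969418 decimal

123969418


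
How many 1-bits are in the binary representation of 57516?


0b1110000010101100 has 7 set bits

7


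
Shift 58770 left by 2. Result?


0b1110010110010010 << 2 = 0b111001011001001000 = 235080

235080


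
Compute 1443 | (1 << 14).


1443 | (1 << 14) = 1443 | 16384 = 17827

17827


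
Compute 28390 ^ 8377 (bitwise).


0b110111011100110 ^ 0b10000010111001 = 0b100111001011111 = 20063

20063


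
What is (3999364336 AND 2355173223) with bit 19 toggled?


Step 1: 3999364336 & 2355173223 = 2355172448
Step 2: 2355172448 ^ (1 << 19) = 2355172448 ^ 524288 = 2355696736

2355696736


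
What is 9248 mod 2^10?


9248 & 1023 = 32

32


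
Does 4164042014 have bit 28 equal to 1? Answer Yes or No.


0b11111000001100100011110100011110, bit 28 = 1. Yes

Yes


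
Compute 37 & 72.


0b100101 & 0b1001000 = 0b0 = 0

0


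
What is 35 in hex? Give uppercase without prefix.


35 = 23 hex

23


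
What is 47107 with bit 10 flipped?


47107 ^ (1 << 10) = 47107 ^ 1024 = 48131

48131


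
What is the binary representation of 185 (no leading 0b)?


185 = 10111001 in binary

10111001


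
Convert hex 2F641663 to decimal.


2F641663 hex = 795088483 decimal

795088483


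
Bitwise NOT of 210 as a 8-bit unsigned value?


~0b11010010 = 0b101101 = 45 (8-bit unsigned)

45


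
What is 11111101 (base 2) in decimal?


11111101 in decimal = 253

253


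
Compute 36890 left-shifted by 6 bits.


0b1001000000011010 << 6 = 0b1001000000011010000000 = 2360960

2360960


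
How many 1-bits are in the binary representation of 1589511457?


0b1011110101111100000010100100001 has 15 set bits

15


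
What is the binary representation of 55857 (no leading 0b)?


55857 = 1101101000110001 in binary

1101101000110001


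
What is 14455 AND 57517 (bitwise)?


0b11100001110111 & 0b1110000010101101 = 0b10000000100101 = 8229

8229


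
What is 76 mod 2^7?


76 & 127 = 76

76


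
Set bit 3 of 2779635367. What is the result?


2779635367 | (1 << 3) = 2779635367 | 8 = 2779635375

2779635375


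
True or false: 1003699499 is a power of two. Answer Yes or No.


0b111011110100110011110100101011. Multiple bits set => No

No


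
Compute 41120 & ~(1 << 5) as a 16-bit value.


41120 & ~(1 << 5) = 41088

41088


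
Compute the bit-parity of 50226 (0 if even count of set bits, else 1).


0b1100010000110010 has 6 ones => parity 0

0


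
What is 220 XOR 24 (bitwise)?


0b11011100 ^ 0b11000 = 0b11000100 = 196

196


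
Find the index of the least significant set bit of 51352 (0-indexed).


0b1100100010011000. Lowest set bit at position 3

3


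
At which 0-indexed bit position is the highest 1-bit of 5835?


0b1011011001011. Highest set bit at position 12

12


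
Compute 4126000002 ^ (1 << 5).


4126000002 ^ (1 << 5) = 4126000002 ^ 32 = 4126000034

4126000034


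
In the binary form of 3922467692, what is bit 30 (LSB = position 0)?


0b11101001110011000001101101101100, position 30 = 1

1


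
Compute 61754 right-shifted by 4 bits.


0b1111000100111010 >> 4 = 0b111100010011 = 3859

3859


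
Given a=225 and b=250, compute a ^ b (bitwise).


225 ^ 250 = 27

27


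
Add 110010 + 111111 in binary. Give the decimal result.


110010 + 111111 = 1110001 = 113

113


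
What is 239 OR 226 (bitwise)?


0b11101111 | 0b11100010 = 0b11101111 = 239

239


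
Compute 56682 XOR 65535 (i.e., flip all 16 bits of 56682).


56682 ^ 65535 = 8853

8853


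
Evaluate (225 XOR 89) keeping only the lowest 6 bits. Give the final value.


Step 1: 225 ^ 89 = 184
Step 2: 184 & 63 = 56

56


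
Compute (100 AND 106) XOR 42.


Step 1: 100 & 106 = 96
Step 2: 96 ^ 42 = 74

74


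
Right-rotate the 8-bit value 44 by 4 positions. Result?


Rotate 0b101100 right by 4 (8-bit) = 0b11000010 = 194

194


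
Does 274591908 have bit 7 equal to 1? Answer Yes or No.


0b10000010111011111000010100100, bit 7 = 1. Yes

Yes


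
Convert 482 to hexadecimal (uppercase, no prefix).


482 = 1E2 hex

1E2


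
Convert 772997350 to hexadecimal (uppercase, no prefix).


772997350 = 2E1300E6 hex

2E1300E6


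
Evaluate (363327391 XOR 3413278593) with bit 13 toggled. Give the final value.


Step 1: 363327391 ^ 3413278593 = 3738538014
Step 2: 3738538014 ^ (1 << 13) = 3738538014 ^ 8192 = 3738546206

3738546206


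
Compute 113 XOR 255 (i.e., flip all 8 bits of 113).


113 ^ 255 = 142

142


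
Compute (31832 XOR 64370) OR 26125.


Step 1: 31832 ^ 64370 = 34602
Step 2: 34602 | 26125 = 59183

59183


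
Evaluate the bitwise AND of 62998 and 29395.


0b1111011000010110 & 0b111001011010011 = 0b111001000010010 = 29202

29202


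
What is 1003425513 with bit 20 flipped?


1003425513 ^ (1 << 20) = 1003425513 ^ 1048576 = 1004474089

1004474089


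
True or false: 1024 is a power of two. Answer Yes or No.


0b10000000000. Only one bit set => Yes

Yes


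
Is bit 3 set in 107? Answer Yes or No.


0b1101011, bit 3 = 1. Yes

Yes


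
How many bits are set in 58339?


0b1110001111100011 has 10 set bits

10


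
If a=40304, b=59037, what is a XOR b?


40304 ^ 59037 = 31725

31725


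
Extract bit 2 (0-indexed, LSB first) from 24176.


0b101111001110000, position 2 = 0

0


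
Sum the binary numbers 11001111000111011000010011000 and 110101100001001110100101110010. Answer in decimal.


11001111000111011000010011000 + 110101100001001110100101110010 = 1001111011010001001101000001010 = 1332255242

1332255242


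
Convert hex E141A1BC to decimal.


E141A1BC hex = 3779174844 decimal

3779174844


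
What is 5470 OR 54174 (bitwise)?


0b1010101011110 | 0b1101001110011110 = 0b1101011111011110 = 55262

55262


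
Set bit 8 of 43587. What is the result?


43587 | (1 << 8) = 43587 | 256 = 43843

43843


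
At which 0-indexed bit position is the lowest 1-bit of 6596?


0b1100111000100. Lowest set bit at position 2

2


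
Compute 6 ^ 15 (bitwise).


0b110 ^ 0b1111 = 0b1001 = 9

9


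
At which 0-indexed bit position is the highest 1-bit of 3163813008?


0b10111100100100111111010010010000. Highest set bit at position 31

31


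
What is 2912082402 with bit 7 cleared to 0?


2912082402 & ~(1 << 7) = 2912082274

2912082274


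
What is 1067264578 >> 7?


0b111111100111010010101001000010 >> 7 = 0b11111110011101001010100 = 8338004

8338004


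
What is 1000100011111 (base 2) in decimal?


1000100011111 in decimal = 4383

4383


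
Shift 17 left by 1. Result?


0b10001 << 1 = 0b100010 = 34

34


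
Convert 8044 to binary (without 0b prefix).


8044 = 1111101101100 in binary

1111101101100


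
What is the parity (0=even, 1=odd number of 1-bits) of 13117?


0b11001100111101 has 9 ones => parity 1

1


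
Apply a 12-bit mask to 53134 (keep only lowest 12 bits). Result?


53134 & 4095 = 3982

3982


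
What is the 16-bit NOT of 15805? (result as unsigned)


~0b11110110111101 = 0b1100001001000010 = 49730 (16-bit unsigned)

49730


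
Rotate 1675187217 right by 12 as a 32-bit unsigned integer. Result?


Rotate 0b1100011110110010101010000010001 right by 12 (32-bit) = 0b1000001000101100011110110010101 = 1091976597

1091976597


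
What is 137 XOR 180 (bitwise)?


0b10001001 ^ 0b10110100 = 0b111101 = 61

61


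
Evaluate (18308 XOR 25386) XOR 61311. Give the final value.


Step 1: 18308 ^ 25386 = 9390
Step 2: 9390 ^ 61311 = 52177

52177


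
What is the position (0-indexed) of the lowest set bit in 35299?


0b1000100111100011. Lowest set bit at position 0

0


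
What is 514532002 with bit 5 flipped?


514532002 ^ (1 << 5) = 514532002 ^ 32 = 514531970

514531970


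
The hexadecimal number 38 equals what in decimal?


38 hex = 56 decimal

56


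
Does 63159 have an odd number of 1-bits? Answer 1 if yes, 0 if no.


0b1111011010110111 has 12 ones => parity 0

0


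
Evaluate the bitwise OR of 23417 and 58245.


0b101101101111001 | 0b1110001110000101 = 0b1111101111111101 = 64509

64509


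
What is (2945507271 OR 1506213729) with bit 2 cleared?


Step 1: 2945507271 | 1506213729 = 4292280295
Step 2: 4292280295 & ~(1 << 2) = 4292280291

4292280291


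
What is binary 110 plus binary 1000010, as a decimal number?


110 + 1000010 = 1001000 = 72

72


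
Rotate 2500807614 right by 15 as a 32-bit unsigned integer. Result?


Rotate 0b10010101000011110100101110111110 right by 15 (32-bit) = 0b10010111011111010010101000011110 = 2541562398

2541562398


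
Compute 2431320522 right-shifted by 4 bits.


0b10010000111010110000000111001010 >> 4 = 0b1001000011101011000000011100 = 151957532

151957532


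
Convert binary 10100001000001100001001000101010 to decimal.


10100001000001100001001000101010 in decimal = 2701529642

2701529642


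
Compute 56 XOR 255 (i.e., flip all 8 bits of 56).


56 ^ 255 = 199

199


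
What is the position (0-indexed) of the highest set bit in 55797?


0b1101100111110101. Highest set bit at position 15

15


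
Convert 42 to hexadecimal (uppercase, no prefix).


42 = 2A hex

2A


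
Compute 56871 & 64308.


0b1101111000100111 & 0b1111101100110100 = 0b1101101000100100 = 55844

55844


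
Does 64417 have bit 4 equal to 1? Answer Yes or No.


0b1111101110100001, bit 4 = 0. No

No


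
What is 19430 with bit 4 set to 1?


19430 | (1 << 4) = 19430 | 16 = 19446

19446


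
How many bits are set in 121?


0b1111001 has 5 set bits

5


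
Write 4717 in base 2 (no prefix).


4717 = 1001001101101 in binary

1001001101101


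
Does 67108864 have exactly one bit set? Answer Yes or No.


0b100000000000000000000000000. Only one bit set => Yes

Yes


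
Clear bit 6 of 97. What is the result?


97 & ~(1 << 6) = 33

33


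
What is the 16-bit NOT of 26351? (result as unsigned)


~0b110011011101111 = 0b1001100100010000 = 39184 (16-bit unsigned)

39184


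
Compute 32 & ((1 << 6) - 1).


32 & 63 = 32

32


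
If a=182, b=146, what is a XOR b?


182 ^ 146 = 36

36


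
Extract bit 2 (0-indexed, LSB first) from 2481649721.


0b10010011111010101111100000111001, position 2 = 0

0


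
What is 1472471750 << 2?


0b1010111110001000010001011000110 << 2 = 0b101011111000100001000101100011000 = 5889887000

5889887000


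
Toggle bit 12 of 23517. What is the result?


23517 ^ (1 << 12) = 23517 ^ 4096 = 19421

19421


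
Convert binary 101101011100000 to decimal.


101101011100000 in decimal = 23264

23264


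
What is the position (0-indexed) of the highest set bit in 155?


0b10011011. Highest set bit at position 7

7


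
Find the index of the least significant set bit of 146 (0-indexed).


0b10010010. Lowest set bit at position 1

1


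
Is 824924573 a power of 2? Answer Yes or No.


0b110001001010110101100110011101. Multiple bits set => No

No


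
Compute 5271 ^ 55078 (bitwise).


0b1010010010111 ^ 0b1101011100100110 = 0b1100001110110001 = 50097

50097


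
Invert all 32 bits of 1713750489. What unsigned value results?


1713750489 ^ 4294967295 = 2581216806

2581216806


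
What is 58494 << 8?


0b1110010001111110 << 8 = 0b111001000111111000000000 = 14974464

14974464


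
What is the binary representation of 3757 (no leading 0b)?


3757 = 111010101101 in binary

111010101101


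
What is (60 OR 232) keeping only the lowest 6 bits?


Step 1: 60 | 232 = 252
Step 2: 252 & 63 = 60

60


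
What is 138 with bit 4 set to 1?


138 | (1 << 4) = 138 | 16 = 154

154


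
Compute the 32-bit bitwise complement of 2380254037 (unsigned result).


~0b10001101110111111100101101010101 = 0b1110010001000000011010010101010 = 1914713258 (32-bit unsigned)

1914713258


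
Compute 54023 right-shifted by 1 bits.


0b1101001100000111 >> 1 = 0b110100110000011 = 27011

27011


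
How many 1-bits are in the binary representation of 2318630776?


0b10001010001100110111111101111000 has 18 set bits

18


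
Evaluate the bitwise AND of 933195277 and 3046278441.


0b110111100111110110111000001101 & 0b10110101100100101000010100101001 = 0b110101100100100000010000001001 = 898761737

898761737


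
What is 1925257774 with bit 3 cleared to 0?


1925257774 & ~(1 << 3) = 1925257766

1925257766


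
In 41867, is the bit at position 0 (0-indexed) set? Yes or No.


0b1010001110001011, bit 0 = 1. Yes

Yes


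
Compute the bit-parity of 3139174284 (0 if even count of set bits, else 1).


0b10111011000110111111111110001100 has 21 ones => parity 1

1


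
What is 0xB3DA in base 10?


B3DA hex = 46042 decimal

46042


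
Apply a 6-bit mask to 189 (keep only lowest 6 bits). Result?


189 & 63 = 61

61


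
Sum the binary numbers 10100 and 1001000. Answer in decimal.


10100 + 1001000 = 1011100 = 92

92


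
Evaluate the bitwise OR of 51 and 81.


0b110011 | 0b1010001 = 0b1110011 = 115

115


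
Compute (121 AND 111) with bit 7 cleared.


Step 1: 121 & 111 = 105
Step 2: 105 & ~(1 << 7) = 105

105


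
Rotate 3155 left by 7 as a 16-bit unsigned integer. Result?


Rotate 0b110001010011 left by 7 (16-bit) = 0b10100110000110 = 10630

10630


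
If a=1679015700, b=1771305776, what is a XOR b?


1679015700 ^ 1771305776 = 226509860

226509860


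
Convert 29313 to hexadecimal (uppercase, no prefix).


29313 = 7281 hex

7281


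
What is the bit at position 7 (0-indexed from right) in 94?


0b1011110, position 7 = 0

0


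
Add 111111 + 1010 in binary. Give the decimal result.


111111 + 1010 = 1001001 = 73

73


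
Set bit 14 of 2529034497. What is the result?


2529034497 | (1 << 14) = 2529034497 | 16384 = 2529050881

2529050881


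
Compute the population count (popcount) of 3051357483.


0b10110101111000000000010100101011 has 14 set bits

14


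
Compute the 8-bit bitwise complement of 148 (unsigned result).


~0b10010100 = 0b1101011 = 107 (8-bit unsigned)

107
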